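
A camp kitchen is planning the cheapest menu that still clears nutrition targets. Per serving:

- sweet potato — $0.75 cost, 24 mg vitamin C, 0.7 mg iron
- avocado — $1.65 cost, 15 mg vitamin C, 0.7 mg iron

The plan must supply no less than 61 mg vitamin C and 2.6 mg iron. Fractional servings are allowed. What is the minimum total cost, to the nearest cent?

With two linear requirements the optimum uses one or two foods; enumerate the corners.
sweet potato only: max(61/24, 2.6/0.7) = 3.714 servings → $2.79.
avocado only: max(61/15, 2.6/0.7) = 4.067 servings → $6.71.
sweet potato + avocado with both tight: 0.5873 servings and 3.127 servings → $5.60.
So the least-cost plan costs $2.79.

$2.79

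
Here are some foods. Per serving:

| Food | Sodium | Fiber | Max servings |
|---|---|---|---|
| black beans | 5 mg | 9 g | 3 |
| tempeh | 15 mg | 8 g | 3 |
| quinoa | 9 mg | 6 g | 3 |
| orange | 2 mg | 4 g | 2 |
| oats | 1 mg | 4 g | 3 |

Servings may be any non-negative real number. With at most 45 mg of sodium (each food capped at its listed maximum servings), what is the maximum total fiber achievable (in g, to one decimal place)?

Fiber per mg sodium: oats 4, orange 2, black beans 1.8, quinoa 0.6667, tempeh 0.5333.
Take 3 servings of oats: uses 3 mg sodium, +12.0 g fiber (running total 12.0 g).
Take 2 servings of orange: uses 4 mg sodium, +8.0 g fiber (running total 20.0 g).
Take 3 servings of black beans: uses 15 mg sodium, +27.0 g fiber (running total 47.0 g).
Take 2.556 servings of quinoa: uses 23 mg sodium, +15.3 g fiber (running total 62.3 g).
Filling greedily by fiber-per-mg sodium is optimal for one linear limit, giving 62.3 g.

62.3 g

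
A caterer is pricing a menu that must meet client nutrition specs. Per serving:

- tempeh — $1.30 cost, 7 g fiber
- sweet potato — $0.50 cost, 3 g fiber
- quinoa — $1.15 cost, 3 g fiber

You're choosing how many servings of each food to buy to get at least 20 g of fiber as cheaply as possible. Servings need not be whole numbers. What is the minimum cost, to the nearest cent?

$3.33

Cost per g of fiber: sweet potato $0.1667, tempeh $0.1857, quinoa $0.3833.
With no serving limits, use only sweet potato: 20 g / 3 g = 6.667 servings × $0.50 = $3.33.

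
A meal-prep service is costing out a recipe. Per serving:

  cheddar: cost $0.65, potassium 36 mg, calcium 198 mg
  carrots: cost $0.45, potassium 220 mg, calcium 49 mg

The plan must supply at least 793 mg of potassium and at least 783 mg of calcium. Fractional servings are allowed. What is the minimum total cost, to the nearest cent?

$3.46

This is a tiny linear program; its minimum lies at a vertex of the feasible set. List the vertices and price them.
cheddar only: max(793/36, 783/198) = 22.03 servings → $14.32.
carrots only: max(793/220, 783/49) = 15.98 servings → $7.19.
cheddar + carrots with both tight: 3.192 servings and 3.082 servings → $3.46.
So the least-cost plan costs $3.46.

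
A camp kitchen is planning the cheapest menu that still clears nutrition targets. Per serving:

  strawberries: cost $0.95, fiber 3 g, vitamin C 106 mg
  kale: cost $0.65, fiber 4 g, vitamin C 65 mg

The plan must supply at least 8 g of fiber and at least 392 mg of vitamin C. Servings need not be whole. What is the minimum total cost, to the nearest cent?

$3.51

An LP optimum is at a vertex; with two nutrient constraints at most two foods are used. Check each candidate.
strawberries only: max(8/3, 392/106) = 3.698 servings → $3.51.
kale only: max(8/4, 392/65) = 6.031 servings → $3.92.
strawberries + kale: intersection lies outside the first quadrant.
Cheapest feasible corner: $3.51.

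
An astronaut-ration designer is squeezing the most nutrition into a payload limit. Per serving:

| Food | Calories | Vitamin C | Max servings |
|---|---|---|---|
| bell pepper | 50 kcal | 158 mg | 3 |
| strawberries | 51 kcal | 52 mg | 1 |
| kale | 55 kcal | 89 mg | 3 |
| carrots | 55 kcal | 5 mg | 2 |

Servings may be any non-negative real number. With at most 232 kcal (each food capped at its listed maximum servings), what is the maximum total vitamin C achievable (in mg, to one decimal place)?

Vitamin C per kcal: bell pepper 3.16, kale 1.618, strawberries 1.02, carrots 0.09091.
Take 3 servings of bell pepper: uses 150 kcal, +474.0 mg vitamin C (running total 474.0 mg).
Take 1.491 servings of kale: uses 82 kcal, +132.7 mg vitamin C (running total 606.7 mg).
Greedy by best ratio exhausts the calories allowance optimally: 606.7 mg.

606.7 mg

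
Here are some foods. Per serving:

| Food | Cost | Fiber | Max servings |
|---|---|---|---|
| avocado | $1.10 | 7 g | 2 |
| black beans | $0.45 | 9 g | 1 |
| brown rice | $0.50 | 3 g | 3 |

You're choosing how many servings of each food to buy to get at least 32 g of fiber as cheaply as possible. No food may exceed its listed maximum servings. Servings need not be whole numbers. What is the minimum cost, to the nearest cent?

$4.15

Cost per g of fiber: black beans $0.0500, avocado $0.1571, brown rice $0.1667.
Take 1 serving of black beans: +9.0 g fiber for $0.45 (total $0.45, still need 23.0 g).
Take 2 servings of avocado: +14.0 g fiber for $2.20 (total $2.65, still need 9.0 g).
Take 3 servings of brown rice: +9.0 g fiber for $1.50 (total $4.15, still need 0.0 g).
Filling from the cheapest source first is optimal under one linear minimum: $4.15.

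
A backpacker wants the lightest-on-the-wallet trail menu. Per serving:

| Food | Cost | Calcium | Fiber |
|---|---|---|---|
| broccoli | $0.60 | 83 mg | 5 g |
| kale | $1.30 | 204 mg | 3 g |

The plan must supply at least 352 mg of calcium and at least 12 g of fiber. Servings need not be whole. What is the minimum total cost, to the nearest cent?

For a min-cost LP with two ≥-constraints, a basic feasible solution has at most two positive variables.
broccoli only: max(352/83, 12/5) = 4.241 servings → $2.54.
kale only: max(352/204, 12/3) = 4 servings → $5.20.
broccoli + kale with both tight: 1.805 servings and 0.9909 servings → $2.37.
The minimum over all feasible corners is $2.37.

$2.37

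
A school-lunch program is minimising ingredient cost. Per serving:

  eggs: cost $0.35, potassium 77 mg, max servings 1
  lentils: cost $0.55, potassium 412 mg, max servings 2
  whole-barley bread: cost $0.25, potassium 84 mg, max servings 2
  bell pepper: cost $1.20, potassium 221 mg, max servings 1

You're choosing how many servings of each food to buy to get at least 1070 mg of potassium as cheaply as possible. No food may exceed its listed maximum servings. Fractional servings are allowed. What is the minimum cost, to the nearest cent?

$1.96

Cost per mg of potassium: lentils $0.0013, whole-barley bread $0.0030, eggs $0.0045, bell pepper $0.0054.
Take 2 servings of lentils: +824.0 mg potassium for $1.10 (total $1.10, still need 246.0 mg).
Take 2 servings of whole-barley bread: +168.0 mg potassium for $0.50 (total $1.60, still need 78.0 mg).
Take 1 serving of eggs: +77.0 mg potassium for $0.35 (total $1.95, still need 1.0 mg).
Take 0.004525 servings of bell pepper: +1.0 mg potassium for $0.01 (total $1.96, still need 0.0 mg).
Greedy by cheapest-per-mg is optimal for a single linear constraint, so the minimum cost is $1.96.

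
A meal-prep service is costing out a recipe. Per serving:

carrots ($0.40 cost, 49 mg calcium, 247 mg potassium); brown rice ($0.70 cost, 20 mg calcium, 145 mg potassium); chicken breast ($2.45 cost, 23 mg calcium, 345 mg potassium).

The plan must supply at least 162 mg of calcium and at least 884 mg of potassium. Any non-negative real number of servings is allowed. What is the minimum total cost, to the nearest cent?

For a min-cost LP with two ≥-constraints, a basic feasible solution has at most two positive variables.
carrots only: max(162/49, 884/247) = 3.579 servings → $1.43.
brown rice only: max(162/20, 884/145) = 8.1 servings → $5.67.
chicken breast only: max(162/23, 884/345) = 7.043 servings → $17.26.
carrots + brown rice with both tight: 2.684 servings and 1.525 servings → $2.14.
carrots + chicken breast with both tight: 3.168 servings and 0.2942 servings → $1.99.
brown rice + chicken breast: intersection lies outside the first quadrant.
So the least-cost plan costs $1.43.

$1.43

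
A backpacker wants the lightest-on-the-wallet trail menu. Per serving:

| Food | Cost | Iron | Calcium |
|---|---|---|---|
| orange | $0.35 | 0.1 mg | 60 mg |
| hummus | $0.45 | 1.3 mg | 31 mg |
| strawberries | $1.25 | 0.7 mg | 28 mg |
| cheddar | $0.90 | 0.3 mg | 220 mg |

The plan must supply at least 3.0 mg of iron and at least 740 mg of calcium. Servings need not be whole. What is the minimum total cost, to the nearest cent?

$3.54

orange only: max(3.0/0.1, 740/60) = 30 servings → $10.50.
hummus only: max(3.0/1.3, 740/31) = 23.87 servings → $10.74.
strawberries only: max(3.0/0.7, 740/28) = 26.43 servings → $33.04.
cheddar only: max(3.0/0.3, 740/220) = 10 servings → $9.00.
orange + hummus with both tight: 11.6 servings and 1.415 servings → $4.70.
orange + strawberries with both tight: 11.07 servings and 2.704 servings → $7.26.
orange + cheddar: the both-tight solution has a negative serving — not a feasible corner.
hummus + strawberries: the both-tight solution has a negative serving — not a feasible corner.
hummus + cheddar with both tight: 1.583 servings and 3.141 servings → $3.54.
strawberries + cheddar with both tight: 3.008 servings and 2.981 servings → $6.44.
The minimum over all feasible corners is $3.54.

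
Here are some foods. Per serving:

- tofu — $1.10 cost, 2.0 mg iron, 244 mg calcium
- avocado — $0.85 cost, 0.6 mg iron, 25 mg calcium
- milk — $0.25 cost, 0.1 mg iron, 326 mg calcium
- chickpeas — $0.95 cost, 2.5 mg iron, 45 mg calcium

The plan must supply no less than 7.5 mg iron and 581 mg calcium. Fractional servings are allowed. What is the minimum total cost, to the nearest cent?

With two linear requirements the optimum uses one or two foods; enumerate the corners.
tofu only: max(7.5/2.0, 581/244) = 3.75 servings → $4.12.
avocado only: max(7.5/0.6, 581/25) = 23.24 servings → $19.75.
milk only: max(7.5/0.1, 581/326) = 75 servings → $18.75.
chickpeas only: max(7.5/2.5, 581/45) = 12.91 servings → $12.27.
tofu + avocado with both tight: 1.671 servings and 6.929 servings → $7.73.
tofu + milk: intersection lies outside the first quadrant.
tofu + chickpeas with both tight: 2.144 servings and 1.285 servings → $3.58.
avocado + milk with both tight: 12.36 servings and 0.8343 servings → $10.72.
avocado + chickpeas with both targets exact would need a negative amount; discard.
milk + chickpeas with both tight: 1.376 servings and 2.945 servings → $3.14.
The minimum over all feasible corners is $3.14.

$3.14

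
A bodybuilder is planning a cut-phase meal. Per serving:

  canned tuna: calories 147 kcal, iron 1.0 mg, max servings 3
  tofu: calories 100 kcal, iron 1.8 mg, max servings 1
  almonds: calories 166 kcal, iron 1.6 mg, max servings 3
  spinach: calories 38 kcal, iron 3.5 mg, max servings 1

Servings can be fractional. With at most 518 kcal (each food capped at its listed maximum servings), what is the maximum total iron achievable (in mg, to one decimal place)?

9.0 mg

Iron per kcal: spinach 0.09211, tofu 0.018, almonds 0.009639, canned tuna 0.006803.
Take 1 serving of spinach: uses 38 kcal, +3.5 mg iron (running total 3.5 mg).
Take 1 serving of tofu: uses 100 kcal, +1.8 mg iron (running total 5.3 mg).
Take 2.289 servings of almonds: uses 380 kcal, +3.7 mg iron (running total 9.0 mg).
Filling greedily by iron-per-kcal is optimal for one linear limit, giving 9.0 mg.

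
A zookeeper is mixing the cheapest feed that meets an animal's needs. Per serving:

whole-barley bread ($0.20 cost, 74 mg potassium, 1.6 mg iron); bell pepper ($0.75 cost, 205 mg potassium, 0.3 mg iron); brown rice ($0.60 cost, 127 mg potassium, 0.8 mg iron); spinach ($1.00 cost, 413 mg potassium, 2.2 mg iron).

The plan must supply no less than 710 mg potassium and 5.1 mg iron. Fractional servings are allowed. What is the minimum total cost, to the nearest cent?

$1.74

The cheapest plan sits at a corner of the feasible region — with two constraints it uses at most two foods.
whole-barley bread only: max(710/74, 5.1/1.6) = 9.595 servings → $1.92.
bell pepper only: max(710/205, 5.1/0.3) = 17 servings → $12.75.
brown rice only: max(710/127, 5.1/0.8) = 6.375 servings → $3.83.
spinach only: max(710/413, 5.1/2.2) = 2.318 servings → $2.32.
whole-barley bread + bell pepper with both tight: 2.722 servings and 2.481 servings → $2.41.
whole-barley bread + brown rice with both tight: 0.5535 servings and 5.268 servings → $3.27.
whole-barley bread + spinach with both tight: 1.093 servings and 1.523 servings → $1.74.
bell pepper + brown rice: intersection lies outside the first quadrant.
bell pepper + spinach: the both-tight solution has a negative serving — not a feasible corner.
brown rice + spinach: intersection lies outside the first quadrant.
So the least-cost plan costs $1.74.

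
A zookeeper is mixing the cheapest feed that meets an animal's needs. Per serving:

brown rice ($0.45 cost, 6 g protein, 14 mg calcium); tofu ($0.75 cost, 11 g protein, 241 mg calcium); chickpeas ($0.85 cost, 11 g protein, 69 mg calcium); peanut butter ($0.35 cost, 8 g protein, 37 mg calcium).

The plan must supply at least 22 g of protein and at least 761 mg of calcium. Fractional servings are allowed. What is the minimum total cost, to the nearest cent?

Compare the cost at each extreme point of the feasible region.
brown rice only: max(22/6, 761/14) = 54.36 servings → $24.46.
tofu only: max(22/11, 761/241) = 3.158 servings → $2.37.
chickpeas only: max(22/11, 761/69) = 11.03 servings → $9.37.
peanut butter only: max(22/8, 761/37) = 20.57 servings → $7.20.
brown rice + tofu: the both-tight solution has a negative serving — not a feasible corner.
brown rice + chickpeas with both targets exact would need a negative amount; discard.
brown rice + peanut butter: the both-tight solution has a negative serving — not a feasible corner.
tofu + chickpeas: the both-tight solution has a negative serving — not a feasible corner.
tofu + peanut butter: the both-tight solution has a negative serving — not a feasible corner.
chickpeas + peanut butter with both targets exact would need a negative amount; discard.
The minimum over all feasible corners is $2.37.

$2.37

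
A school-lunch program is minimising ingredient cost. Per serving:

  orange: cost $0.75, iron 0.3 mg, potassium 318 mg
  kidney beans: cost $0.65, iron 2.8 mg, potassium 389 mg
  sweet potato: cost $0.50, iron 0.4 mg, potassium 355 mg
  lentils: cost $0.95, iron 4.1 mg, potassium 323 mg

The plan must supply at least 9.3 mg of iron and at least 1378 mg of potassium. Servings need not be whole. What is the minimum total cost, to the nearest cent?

For a min-cost LP with two ≥-constraints, a basic feasible solution has at most two positive variables.
orange only: max(9.3/0.3, 1378/318) = 31 servings → $23.25.
kidney beans only: max(9.3/2.8, 1378/389) = 3.542 servings → $2.30.
sweet potato only: max(9.3/0.4, 1378/355) = 23.25 servings → $11.62.
lentils only: max(9.3/4.1, 1378/323) = 4.266 servings → $4.05.
orange + kidney beans with both tight: 0.3111 servings and 3.288 servings → $2.37.
orange + sweet potato: intersection lies outside the first quadrant.
orange + lentils with both tight: 2.192 servings and 2.108 servings → $3.65.
kidney beans + sweet potato with both tight: 3.28 servings and 0.2871 servings → $2.28.
kidney beans + lentils with both targets exact would need a negative amount; discard.
sweet potato + lentils with both tight: 1.995 servings and 2.074 servings → $2.97.
So the least-cost plan costs $2.28.

$2.28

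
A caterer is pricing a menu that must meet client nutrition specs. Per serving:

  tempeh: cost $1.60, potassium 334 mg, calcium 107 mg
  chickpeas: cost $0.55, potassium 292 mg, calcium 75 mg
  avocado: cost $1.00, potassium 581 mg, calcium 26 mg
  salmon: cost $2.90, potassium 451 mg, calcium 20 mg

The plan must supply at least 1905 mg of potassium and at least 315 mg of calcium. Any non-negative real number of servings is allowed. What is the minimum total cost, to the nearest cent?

$3.45

With two linear requirements the optimum uses one or two foods; enumerate the corners.
tempeh only: max(1905/334, 315/107) = 5.704 servings → $9.13.
chickpeas only: max(1905/292, 315/75) = 6.524 servings → $3.59.
avocado only: max(1905/581, 315/26) = 12.12 servings → $12.12.
salmon only: max(1905/451, 315/20) = 15.75 servings → $45.67.
tempeh + chickpeas with both targets exact would need a negative amount; discard.
tempeh + avocado with both tight: 2.496 servings and 1.844 servings → $5.84.
tempeh + salmon with both tight: 2.501 servings and 2.372 servings → $10.88.
chickpeas + avocado with both tight: 3.71 servings and 1.414 servings → $3.45.
chickpeas + salmon with both tight: 3.715 servings and 1.819 servings → $7.32.
avocado + salmon: the both-tight solution has a negative serving — not a feasible corner.
Cheapest feasible corner: $3.45.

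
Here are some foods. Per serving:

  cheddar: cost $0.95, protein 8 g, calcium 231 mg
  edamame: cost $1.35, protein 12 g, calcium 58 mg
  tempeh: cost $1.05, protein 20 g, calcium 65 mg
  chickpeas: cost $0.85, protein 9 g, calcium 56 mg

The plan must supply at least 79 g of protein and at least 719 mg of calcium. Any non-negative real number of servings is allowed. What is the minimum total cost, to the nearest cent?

$5.34

A basic optimal solution has at most two foods positive. Try each food alone and each pair with both targets met exactly.
cheddar only: max(79/8, 719/231) = 9.875 servings → $9.38.
edamame only: max(79/12, 719/58) = 12.4 servings → $16.74.
tempeh only: max(79/20, 719/65) = 11.06 servings → $11.61.
chickpeas only: max(79/9, 719/56) = 12.84 servings → $10.91.
cheddar + edamame with both tight: 1.753 servings and 5.415 servings → $8.98.
cheddar + tempeh with both tight: 2.255 servings and 3.048 servings → $5.34.
cheddar + chickpeas with both tight: 1.255 servings and 7.662 servings → $7.71.
edamame + tempeh: the both-tight solution has a negative serving — not a feasible corner.
edamame + chickpeas with both targets exact would need a negative amount; discard.
tempeh + chickpeas: the both-tight solution has a negative serving — not a feasible corner.
So the least-cost plan costs $5.34.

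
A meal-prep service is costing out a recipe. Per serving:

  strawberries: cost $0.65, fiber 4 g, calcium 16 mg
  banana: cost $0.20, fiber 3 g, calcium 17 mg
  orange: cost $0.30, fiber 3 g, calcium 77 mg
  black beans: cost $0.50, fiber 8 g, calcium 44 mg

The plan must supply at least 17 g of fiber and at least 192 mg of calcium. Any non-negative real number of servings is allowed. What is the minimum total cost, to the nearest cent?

Check every corner: each single food scaled to meet both minima, and each pair solved so both constraints bind.
strawberries only: max(17/4, 192/16) = 12 servings → $7.80.
banana only: max(17/3, 192/17) = 11.29 servings → $2.26.
orange only: max(17/3, 192/77) = 5.667 servings → $1.70.
black beans only: max(17/8, 192/44) = 4.364 servings → $2.18.
strawberries + banana with both targets exact would need a negative amount; discard.
strawberries + orange with both tight: 2.819 servings and 1.908 servings → $2.40.
strawberries + black beans: intersection lies outside the first quadrant.
banana + orange with both tight: 4.072 servings and 1.594 servings → $1.29.
banana + black beans with both targets exact would need a negative amount; discard.
orange + black beans with both tight: 1.628 servings and 1.514 servings → $1.25.
Cheapest feasible corner: $1.25.

$1.25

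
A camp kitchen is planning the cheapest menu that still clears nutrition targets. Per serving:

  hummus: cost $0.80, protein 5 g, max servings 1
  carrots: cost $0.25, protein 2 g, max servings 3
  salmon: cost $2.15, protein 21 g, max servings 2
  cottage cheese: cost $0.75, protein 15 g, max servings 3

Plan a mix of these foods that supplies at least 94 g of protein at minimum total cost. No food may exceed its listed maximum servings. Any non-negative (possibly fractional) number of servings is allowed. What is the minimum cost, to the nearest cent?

$7.46

Cost per g of protein: cottage cheese $0.0500, salmon $0.1024, carrots $0.1250, hummus $0.1600.
Take 3 servings of cottage cheese: +45.0 g protein for $2.25 (total $2.25, still need 49.0 g).
Take 2 servings of salmon: +42.0 g protein for $4.30 (total $6.55, still need 7.0 g).
Take 3 servings of carrots: +6.0 g protein for $0.75 (total $7.30, still need 1.0 g).
Take 0.2 servings of hummus: +1.0 g protein for $0.16 (total $7.46, still need 0.0 g).
Filling from the cheapest source first is optimal under one linear minimum: $7.46.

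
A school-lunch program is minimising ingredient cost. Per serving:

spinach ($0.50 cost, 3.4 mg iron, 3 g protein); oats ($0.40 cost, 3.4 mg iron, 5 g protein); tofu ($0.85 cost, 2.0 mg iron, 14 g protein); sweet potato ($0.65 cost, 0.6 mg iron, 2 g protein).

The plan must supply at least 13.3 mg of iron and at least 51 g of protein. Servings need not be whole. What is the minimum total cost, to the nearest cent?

$3.31

Check every corner: each single food scaled to meet both minima, and each pair solved so both constraints bind.
spinach only: max(13.3/3.4, 51/3) = 17 servings → $8.50.
oats only: max(13.3/3.4, 51/5) = 10.2 servings → $4.08.
tofu only: max(13.3/2.0, 51/14) = 6.65 servings → $5.65.
sweet potato only: max(13.3/0.6, 51/2) = 25.5 servings → $16.57.
spinach + oats with both targets exact would need a negative amount; discard.
spinach + tofu with both tight: 2.024 servings and 3.209 servings → $3.74.
spinach + sweet potato: intersection lies outside the first quadrant.
oats + tofu with both tight: 2.239 servings and 2.843 servings → $3.31.
oats + sweet potato: intersection lies outside the first quadrant.
tofu + sweet potato with both tight: 0.9091 servings and 19.14 servings → $13.21.
So the least-cost plan costs $3.31.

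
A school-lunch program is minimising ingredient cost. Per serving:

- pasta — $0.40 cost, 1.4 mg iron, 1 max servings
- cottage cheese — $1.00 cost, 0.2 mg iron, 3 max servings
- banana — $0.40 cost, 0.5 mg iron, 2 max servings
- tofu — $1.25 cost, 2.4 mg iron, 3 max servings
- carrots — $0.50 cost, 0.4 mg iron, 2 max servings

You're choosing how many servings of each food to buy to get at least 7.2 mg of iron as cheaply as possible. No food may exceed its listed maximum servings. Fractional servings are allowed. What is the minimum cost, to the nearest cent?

Cost per mg of iron: pasta $0.2857, tofu $0.5208, banana $0.8000, carrots $1.2500, cottage cheese $5.0000.
Take 1 serving of pasta: +1.4 mg iron for $0.40 (total $0.40, still need 5.8 mg).
Take 2.417 servings of tofu: +5.8 mg iron for $3.02 (total $3.42, still need 0.0 mg).
Filling from the cheapest source first is optimal under one linear minimum: $3.42.

$3.42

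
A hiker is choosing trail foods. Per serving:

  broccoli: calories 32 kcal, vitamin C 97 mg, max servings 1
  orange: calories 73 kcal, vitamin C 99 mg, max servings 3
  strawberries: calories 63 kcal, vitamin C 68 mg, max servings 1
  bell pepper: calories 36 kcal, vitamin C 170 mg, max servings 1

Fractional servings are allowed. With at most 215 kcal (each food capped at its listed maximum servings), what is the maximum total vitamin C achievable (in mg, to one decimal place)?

Vitamin C per kcal: bell pepper 4.722, broccoli 3.031, orange 1.356, strawberries 1.079.
Take 1 serving of bell pepper: uses 36 kcal, +170.0 mg vitamin C (running total 170.0 mg).
Take 1 serving of broccoli: uses 32 kcal, +97.0 mg vitamin C (running total 267.0 mg).
Take 2.014 servings of orange: uses 147 kcal, +199.4 mg vitamin C (running total 466.4 mg).
Filling greedily by vitamin C-per-kcal is optimal for one linear limit, giving 466.4 mg.

466.4 mg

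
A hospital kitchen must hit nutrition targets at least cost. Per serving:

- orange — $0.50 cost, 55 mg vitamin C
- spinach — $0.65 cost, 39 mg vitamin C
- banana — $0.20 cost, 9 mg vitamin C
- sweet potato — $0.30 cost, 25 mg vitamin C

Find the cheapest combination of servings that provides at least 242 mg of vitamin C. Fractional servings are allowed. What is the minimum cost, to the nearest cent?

$2.20

Cost per mg of vitamin C: orange $0.0091, sweet potato $0.0120, spinach $0.0167, banana $0.0222.
With no serving limits, use only orange: 242 mg / 55 mg = 4.4 servings × $0.50 = $2.20.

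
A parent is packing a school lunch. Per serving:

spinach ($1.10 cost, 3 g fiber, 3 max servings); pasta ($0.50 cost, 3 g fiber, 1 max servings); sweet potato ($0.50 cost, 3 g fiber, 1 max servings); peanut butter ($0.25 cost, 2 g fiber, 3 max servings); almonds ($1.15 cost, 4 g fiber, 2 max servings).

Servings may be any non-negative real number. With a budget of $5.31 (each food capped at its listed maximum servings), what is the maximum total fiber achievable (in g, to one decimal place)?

Fiber per dollar: peanut butter 8, pasta 6, sweet potato 6, almonds 3.478, spinach 2.727.
Take 3 servings of peanut butter: spends $0.75, +6.0 g fiber (running total 6.0 g).
Take 1 serving of pasta: spends $0.50, +3.0 g fiber (running total 9.0 g).
Take 1 serving of sweet potato: spends $0.50, +3.0 g fiber (running total 12.0 g).
Take 2 servings of almonds: spends $2.30, +8.0 g fiber (running total 20.0 g).
Take 1.145 servings of spinach: spends $1.26, +3.4 g fiber (running total 23.4 g).
Filling greedily by fiber-per-dollar is optimal for one linear limit, giving 23.4 g.

23.4 g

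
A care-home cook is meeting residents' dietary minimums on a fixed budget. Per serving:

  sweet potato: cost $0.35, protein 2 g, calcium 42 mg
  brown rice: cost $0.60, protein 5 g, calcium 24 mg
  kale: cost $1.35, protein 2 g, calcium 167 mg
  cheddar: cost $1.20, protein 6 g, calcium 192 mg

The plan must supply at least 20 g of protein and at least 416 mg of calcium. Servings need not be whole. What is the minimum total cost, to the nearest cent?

$3.34

For a min-cost LP with two ≥-constraints, a basic feasible solution has at most two positive variables.
sweet potato only: max(20/2, 416/42) = 10 servings → $3.50.
brown rice only: max(20/5, 416/24) = 17.33 servings → $10.40.
kale only: max(20/2, 416/167) = 10 servings → $13.50.
cheddar only: max(20/6, 416/192) = 3.333 servings → $4.00.
sweet potato + brown rice with both tight: 9.877 servings and 0.04938 servings → $3.49.
sweet potato + kale: intersection lies outside the first quadrant.
sweet potato + cheddar: intersection lies outside the first quadrant.
brown rice + kale with both tight: 3.187 servings and 2.033 servings → $4.66.
brown rice + cheddar with both tight: 1.647 servings and 1.961 servings → $3.34.
kale + cheddar with both targets exact would need a negative amount; discard.
The minimum over all feasible corners is $3.34.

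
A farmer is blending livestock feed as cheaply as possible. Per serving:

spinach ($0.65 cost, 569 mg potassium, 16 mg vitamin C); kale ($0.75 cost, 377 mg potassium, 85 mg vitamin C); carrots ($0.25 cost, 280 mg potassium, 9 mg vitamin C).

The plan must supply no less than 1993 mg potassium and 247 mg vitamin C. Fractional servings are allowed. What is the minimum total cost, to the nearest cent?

$2.82

Minimising a linear cost over {potassium ≥ 1993, vitamin C ≥ 247, servings ≥ 0} — the optimum is at a vertex, using one or two foods.
spinach only: max(1993/569, 247/16) = 15.44 servings → $10.03.
kale only: max(1993/377, 247/85) = 5.286 servings → $3.96.
carrots only: max(1993/280, 247/9) = 27.44 servings → $6.86.
spinach + kale with both tight: 1.802 servings and 2.567 servings → $3.10.
spinach + carrots with both targets exact would need a negative amount; discard.
kale + carrots with both tight: 2.51 servings and 3.738 servings → $2.82.
The minimum over all feasible corners is $2.82.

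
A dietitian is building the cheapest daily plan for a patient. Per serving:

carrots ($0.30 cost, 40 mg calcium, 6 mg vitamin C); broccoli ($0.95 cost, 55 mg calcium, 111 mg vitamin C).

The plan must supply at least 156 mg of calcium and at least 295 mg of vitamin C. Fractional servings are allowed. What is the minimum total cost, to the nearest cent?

At the optimum either one food covers both requirements or two foods hit both targets exactly; no other combination can be cheaper.
carrots only: max(156/40, 295/6) = 49.17 servings → $14.75.
broccoli only: max(156/55, 295/111) = 2.836 servings → $2.69.
carrots + broccoli with both tight: 0.2655 servings and 2.643 servings → $2.59.
Cheapest feasible corner: $2.59.

$2.59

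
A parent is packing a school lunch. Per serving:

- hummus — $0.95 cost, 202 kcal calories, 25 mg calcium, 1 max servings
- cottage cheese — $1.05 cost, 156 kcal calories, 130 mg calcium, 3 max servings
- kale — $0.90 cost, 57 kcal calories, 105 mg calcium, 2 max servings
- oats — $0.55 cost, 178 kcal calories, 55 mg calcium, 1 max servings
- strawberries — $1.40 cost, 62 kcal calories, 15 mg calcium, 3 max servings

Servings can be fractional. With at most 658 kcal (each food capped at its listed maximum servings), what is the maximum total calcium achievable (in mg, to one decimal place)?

623.5 mg

Calcium per kcal: kale 1.842, cottage cheese 0.8333, oats 0.309, strawberries 0.2419, hummus 0.1238.
Take 2 servings of kale: uses 114 kcal, +210.0 mg calcium (running total 210.0 mg).
Take 3 servings of cottage cheese: uses 468 kcal, +390.0 mg calcium (running total 600.0 mg).
Take 0.427 servings of oats: uses 76 kcal, +23.5 mg calcium (running total 623.5 mg).
Greedy by best ratio exhausts the calories allowance optimally: 623.5 mg.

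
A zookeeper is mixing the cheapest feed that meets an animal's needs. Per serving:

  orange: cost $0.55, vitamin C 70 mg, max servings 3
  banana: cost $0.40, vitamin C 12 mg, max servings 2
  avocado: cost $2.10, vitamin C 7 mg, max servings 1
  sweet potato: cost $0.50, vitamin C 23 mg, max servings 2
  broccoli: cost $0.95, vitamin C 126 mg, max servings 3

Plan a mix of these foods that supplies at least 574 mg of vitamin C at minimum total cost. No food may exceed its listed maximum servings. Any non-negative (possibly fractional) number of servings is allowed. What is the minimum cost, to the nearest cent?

Cost per mg of vitamin C: broccoli $0.0075, orange $0.0079, sweet potato $0.0217, banana $0.0333, avocado $0.3000.
Take 3 servings of broccoli: +378.0 mg vitamin C for $2.85 (total $2.85, still need 196.0 mg).
Take 2.8 servings of orange: +196.0 mg vitamin C for $1.54 (total $4.39, still need 0.0 mg).
Greedy by cheapest-per-mg is optimal for a single linear constraint, so the minimum cost is $4.39.

$4.39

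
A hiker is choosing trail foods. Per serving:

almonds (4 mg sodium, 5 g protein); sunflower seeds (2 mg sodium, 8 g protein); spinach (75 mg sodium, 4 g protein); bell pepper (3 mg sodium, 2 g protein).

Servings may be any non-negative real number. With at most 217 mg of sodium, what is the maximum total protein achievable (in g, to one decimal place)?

868.0 g

Protein per mg sodium: sunflower seeds 4, almonds 1.25, bell pepper 0.6667, spinach 0.05333.
With no serving limits, spend the whole sodium allowance on sunflower seeds: 217 mg / 2 mg × 8 g = 868.0 g.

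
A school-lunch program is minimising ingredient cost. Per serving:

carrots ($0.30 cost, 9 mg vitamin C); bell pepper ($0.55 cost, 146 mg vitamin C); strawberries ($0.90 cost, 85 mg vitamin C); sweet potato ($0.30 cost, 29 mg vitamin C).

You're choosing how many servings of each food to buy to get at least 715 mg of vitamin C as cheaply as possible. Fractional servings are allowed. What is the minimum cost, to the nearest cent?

$2.69

Cost per mg of vitamin C: bell pepper $0.0038, sweet potato $0.0103, strawberries $0.0106, carrots $0.0333.
With no serving limits, use only bell pepper: 715 mg / 146 mg = 4.897 servings × $0.55 = $2.69.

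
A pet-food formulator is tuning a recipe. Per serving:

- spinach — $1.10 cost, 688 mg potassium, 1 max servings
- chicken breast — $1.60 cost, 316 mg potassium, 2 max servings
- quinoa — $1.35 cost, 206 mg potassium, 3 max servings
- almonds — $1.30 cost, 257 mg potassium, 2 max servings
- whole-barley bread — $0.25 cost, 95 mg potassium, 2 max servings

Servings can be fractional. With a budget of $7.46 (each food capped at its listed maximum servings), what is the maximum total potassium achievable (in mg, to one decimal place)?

2033.2 mg

Potassium per dollar: spinach 625.5, whole-barley bread 380, almonds 197.7, chicken breast 197.5, quinoa 152.6.
Take 1 serving of spinach: spends $1.10, +688.0 mg potassium (running total 688.0 mg).
Take 2 servings of whole-barley bread: spends $0.50, +190.0 mg potassium (running total 878.0 mg).
Take 2 servings of almonds: spends $2.60, +514.0 mg potassium (running total 1392.0 mg).
Take 2 servings of chicken breast: spends $3.20, +632.0 mg potassium (running total 2024.0 mg).
Take 0.04444 servings of quinoa: spends $0.06, +9.2 mg potassium (running total 2033.2 mg).
Greedy by best ratio exhausts the cost allowance optimally: 2033.2 mg.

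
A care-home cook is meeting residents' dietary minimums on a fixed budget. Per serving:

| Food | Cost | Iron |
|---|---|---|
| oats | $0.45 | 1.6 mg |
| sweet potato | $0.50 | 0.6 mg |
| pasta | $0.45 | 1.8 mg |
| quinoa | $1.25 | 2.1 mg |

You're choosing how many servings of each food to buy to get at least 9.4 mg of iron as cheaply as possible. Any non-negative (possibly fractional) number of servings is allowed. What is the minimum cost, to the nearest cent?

$2.35

Cost per mg of iron: pasta $0.2500, oats $0.2812, quinoa $0.5952, sweet potato $0.8333.
With no serving limits, use only pasta: 9.4 mg / 1.8 mg = 5.222 servings × $0.45 = $2.35.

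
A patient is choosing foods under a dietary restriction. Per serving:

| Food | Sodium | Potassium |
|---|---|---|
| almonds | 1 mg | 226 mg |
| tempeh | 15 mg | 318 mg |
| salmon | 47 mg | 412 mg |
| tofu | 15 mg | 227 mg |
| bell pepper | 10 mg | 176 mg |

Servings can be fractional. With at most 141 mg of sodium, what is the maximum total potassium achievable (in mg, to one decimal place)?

31866.0 mg

Potassium per mg sodium: almonds 226, tempeh 21.2, bell pepper 17.6, tofu 15.13, salmon 8.766.
With no serving limits, spend the whole sodium allowance on almonds: 141 mg / 1 mg × 226 mg = 31866.0 mg.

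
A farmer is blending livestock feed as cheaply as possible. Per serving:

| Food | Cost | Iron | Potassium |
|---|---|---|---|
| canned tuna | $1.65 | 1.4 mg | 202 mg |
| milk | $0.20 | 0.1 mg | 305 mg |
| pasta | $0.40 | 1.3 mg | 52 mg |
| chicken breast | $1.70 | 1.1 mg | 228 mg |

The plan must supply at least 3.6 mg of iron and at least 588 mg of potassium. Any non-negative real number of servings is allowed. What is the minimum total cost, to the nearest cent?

Check every corner: each single food scaled to meet both minima, and each pair solved so both constraints bind.
canned tuna only: max(3.6/1.4, 588/202) = 2.911 servings → $4.80.
milk only: max(3.6/0.1, 588/305) = 36 servings → $7.20.
pasta only: max(3.6/1.3, 588/52) = 11.31 servings → $4.52.
chicken breast only: max(3.6/1.1, 588/228) = 3.273 servings → $5.56.
canned tuna + milk with both tight: 2.555 servings and 0.236 servings → $4.26.
canned tuna + pasta: the both-tight solution has a negative serving — not a feasible corner.
canned tuna + chicken breast with both tight: 1.794 servings and 0.9897 servings → $4.64.
milk + pasta with both tight: 1.475 servings and 2.656 servings → $1.36.
milk + chicken breast: the both-tight solution has a negative serving — not a feasible corner.
pasta + chicken breast with both tight: 0.7274 servings and 2.413 servings → $4.39.
So the least-cost plan costs $1.36.

$1.36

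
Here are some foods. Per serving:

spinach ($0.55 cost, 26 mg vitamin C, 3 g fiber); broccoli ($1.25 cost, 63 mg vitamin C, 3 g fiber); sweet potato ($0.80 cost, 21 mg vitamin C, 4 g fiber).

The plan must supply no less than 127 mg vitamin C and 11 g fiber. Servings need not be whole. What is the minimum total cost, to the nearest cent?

The cheapest plan sits at a corner of the feasible region — with two constraints it uses at most two foods.
spinach only: max(127/26, 11/3) = 4.885 servings → $2.69.
broccoli only: max(127/63, 11/3) = 3.667 servings → $4.58.
sweet potato only: max(127/21, 11/4) = 6.048 servings → $4.84.
spinach + broccoli with both tight: 2.811 servings and 0.8559 servings → $2.62.
spinach + sweet potato: intersection lies outside the first quadrant.
broccoli + sweet potato with both tight: 1.466 servings and 1.651 servings → $3.15.
Cheapest feasible corner: $2.62.

$2.62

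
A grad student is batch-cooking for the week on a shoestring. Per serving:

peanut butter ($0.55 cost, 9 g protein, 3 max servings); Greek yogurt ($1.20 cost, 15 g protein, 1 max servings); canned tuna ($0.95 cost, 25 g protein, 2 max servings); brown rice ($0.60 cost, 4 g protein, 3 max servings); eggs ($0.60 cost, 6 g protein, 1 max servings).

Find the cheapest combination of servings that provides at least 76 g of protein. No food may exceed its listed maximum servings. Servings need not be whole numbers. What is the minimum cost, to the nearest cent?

Cost per g of protein: canned tuna $0.0380, peanut butter $0.0611, Greek yogurt $0.0800, eggs $0.1000, brown rice $0.1500.
Take 2 servings of canned tuna: +50.0 g protein for $1.90 (total $1.90, still need 26.0 g).
Take 2.889 servings of peanut butter: +26.0 g protein for $1.59 (total $3.49, still need 0.0 g).
Filling from the cheapest source first is optimal under one linear minimum: $3.49.

$3.49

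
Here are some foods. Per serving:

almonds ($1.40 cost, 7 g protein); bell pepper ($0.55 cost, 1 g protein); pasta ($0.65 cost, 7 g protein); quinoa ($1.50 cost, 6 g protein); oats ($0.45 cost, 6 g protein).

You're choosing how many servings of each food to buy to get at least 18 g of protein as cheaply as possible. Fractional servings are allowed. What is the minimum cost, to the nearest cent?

Cost per g of protein: oats $0.0750, pasta $0.0929, almonds $0.2000, quinoa $0.2500, bell pepper $0.5500.
With no serving limits, use only oats: 18 g / 6 g = 3 servings × $0.45 = $1.35.

$1.35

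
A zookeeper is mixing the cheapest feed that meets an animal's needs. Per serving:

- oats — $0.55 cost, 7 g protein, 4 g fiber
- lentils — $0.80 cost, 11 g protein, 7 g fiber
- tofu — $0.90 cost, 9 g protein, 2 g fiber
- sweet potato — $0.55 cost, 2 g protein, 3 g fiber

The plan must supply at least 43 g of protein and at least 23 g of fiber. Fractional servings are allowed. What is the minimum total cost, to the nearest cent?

$3.13

The cheapest plan sits at a corner of the feasible region — with two constraints it uses at most two foods.
oats only: max(43/7, 23/4) = 6.143 servings → $3.38.
lentils only: max(43/11, 23/7) = 3.909 servings → $3.13.
tofu only: max(43/9, 23/2) = 11.5 servings → $10.35.
sweet potato only: max(43/2, 23/3) = 21.5 servings → $11.82.
oats + lentils with both targets exact would need a negative amount; discard.
oats + tofu with both tight: 5.5 servings and 0.5 servings → $3.48.
oats + sweet potato: intersection lies outside the first quadrant.
lentils + tofu with both tight: 2.951 servings and 1.171 servings → $3.41.
lentils + sweet potato: the both-tight solution has a negative serving — not a feasible corner.
tofu + sweet potato with both tight: 3.609 servings and 5.261 servings → $6.14.
Cheapest feasible corner: $3.13.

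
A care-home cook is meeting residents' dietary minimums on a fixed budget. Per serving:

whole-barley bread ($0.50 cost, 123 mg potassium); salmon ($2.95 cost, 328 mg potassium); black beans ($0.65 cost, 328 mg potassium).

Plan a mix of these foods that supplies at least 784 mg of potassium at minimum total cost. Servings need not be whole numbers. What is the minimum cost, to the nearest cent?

$1.55

Cost per mg of potassium: black beans $0.0020, whole-barley bread $0.0041, salmon $0.0090.
With no serving limits, use only black beans: 784 mg / 328 mg = 2.39 servings × $0.65 = $1.55.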